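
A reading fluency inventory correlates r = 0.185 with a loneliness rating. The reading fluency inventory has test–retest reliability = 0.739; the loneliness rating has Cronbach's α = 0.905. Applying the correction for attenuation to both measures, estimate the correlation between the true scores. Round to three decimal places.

r_true = r_obs / √(r_xx · r_yy) = 0.185 / √(0.739 × 0.905) = 0.185 / √0.668795 = 0.185 / 0.8178 ≈ 0.226.

0.226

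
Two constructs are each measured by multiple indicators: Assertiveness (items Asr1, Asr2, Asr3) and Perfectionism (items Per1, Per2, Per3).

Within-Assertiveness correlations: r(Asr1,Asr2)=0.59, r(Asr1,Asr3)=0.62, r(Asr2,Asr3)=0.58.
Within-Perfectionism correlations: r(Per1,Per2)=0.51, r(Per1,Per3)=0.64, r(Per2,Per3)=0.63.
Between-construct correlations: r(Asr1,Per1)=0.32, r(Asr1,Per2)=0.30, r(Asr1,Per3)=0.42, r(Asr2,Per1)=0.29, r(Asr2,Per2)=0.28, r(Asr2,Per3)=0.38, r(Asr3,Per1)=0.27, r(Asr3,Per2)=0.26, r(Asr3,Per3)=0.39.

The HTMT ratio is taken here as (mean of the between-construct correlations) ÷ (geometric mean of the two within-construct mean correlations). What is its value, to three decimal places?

Mean between = 2.91/9 = 0.3233.
Mean within-Asr = 1.79/3 = 0.5967; mean within-Per = 1.78/3 = 0.5933.
Geometric mean = √(0.5967 × 0.5933) = 0.5950.
HTMT = 0.3233 / 0.5950 = 0.543.

0.543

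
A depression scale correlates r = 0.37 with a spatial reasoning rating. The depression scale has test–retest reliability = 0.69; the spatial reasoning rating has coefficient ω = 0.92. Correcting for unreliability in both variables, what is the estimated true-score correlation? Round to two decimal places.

0.46

r_true = r_obs / √(r_xx · r_yy) = 0.37 / √(0.69 × 0.92) = 0.37 / √0.6348 = 0.37 / 0.7967 ≈ 0.46.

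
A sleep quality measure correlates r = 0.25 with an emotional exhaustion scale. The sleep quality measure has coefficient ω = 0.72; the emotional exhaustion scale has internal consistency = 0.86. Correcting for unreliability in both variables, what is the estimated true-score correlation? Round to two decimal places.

0.32

r_true = r_obs / √(r_xx · r_yy) = 0.25 / √(0.72 × 0.86) = 0.25 / √0.6192 = 0.25 / 0.7869 ≈ 0.32.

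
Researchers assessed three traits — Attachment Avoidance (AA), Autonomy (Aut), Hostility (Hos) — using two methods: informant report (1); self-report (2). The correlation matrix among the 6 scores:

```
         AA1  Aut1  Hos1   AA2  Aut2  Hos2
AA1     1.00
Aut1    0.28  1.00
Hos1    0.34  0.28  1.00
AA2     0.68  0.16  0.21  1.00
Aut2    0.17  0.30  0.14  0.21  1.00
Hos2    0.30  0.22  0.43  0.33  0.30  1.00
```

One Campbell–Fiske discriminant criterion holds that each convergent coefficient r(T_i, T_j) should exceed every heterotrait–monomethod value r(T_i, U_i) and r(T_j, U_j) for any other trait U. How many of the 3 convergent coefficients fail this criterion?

1

Convergent coefficients and their comparison sets:
AA (methods 1·2): 0.68 vs {0.28, 0.21, 0.34, 0.33} → pass.
Aut (methods 1·2): 0.30 vs {0.28, 0.21, 0.28, 0.30} → fail.
Hos (methods 1·2): 0.43 vs {0.34, 0.33, 0.28, 0.30} → pass.
1 of 3 fail.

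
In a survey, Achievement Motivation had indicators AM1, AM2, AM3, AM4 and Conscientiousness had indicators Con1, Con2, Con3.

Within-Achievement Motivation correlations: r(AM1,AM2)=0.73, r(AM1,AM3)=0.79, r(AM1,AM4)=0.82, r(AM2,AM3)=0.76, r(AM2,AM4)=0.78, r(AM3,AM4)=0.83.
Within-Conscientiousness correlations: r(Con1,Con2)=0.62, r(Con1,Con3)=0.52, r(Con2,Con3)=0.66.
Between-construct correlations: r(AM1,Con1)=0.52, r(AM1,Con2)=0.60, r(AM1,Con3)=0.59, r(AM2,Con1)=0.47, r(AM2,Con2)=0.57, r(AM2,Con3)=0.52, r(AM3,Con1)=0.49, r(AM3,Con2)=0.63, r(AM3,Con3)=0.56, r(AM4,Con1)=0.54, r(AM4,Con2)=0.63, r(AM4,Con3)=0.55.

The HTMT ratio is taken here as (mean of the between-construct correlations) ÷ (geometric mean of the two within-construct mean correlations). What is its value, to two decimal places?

Between-construct mean = 6.67/12 = 0.5558.
Mean within-AM = 4.71/6 = 0.7850; mean within-Con = 1.80/3 = 0.6000.
Geometric mean = √(0.7850 × 0.6000) = 0.6863.
HTMT = 0.5558 / 0.6863 = 0.81.

0.81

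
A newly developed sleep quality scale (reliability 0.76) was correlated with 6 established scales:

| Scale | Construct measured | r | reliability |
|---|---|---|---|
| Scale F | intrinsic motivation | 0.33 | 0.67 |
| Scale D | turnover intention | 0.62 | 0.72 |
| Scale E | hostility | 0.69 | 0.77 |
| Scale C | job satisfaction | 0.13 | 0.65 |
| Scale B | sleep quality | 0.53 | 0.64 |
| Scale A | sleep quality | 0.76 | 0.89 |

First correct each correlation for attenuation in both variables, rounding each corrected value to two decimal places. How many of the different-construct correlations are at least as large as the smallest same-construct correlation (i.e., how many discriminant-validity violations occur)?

Disattenuated r (r / √(r_scale · r_new)):
  Scale F (disc): 0.33 / √(0.67·0.76) = 0.46
  Scale D (disc): 0.62 / √(0.72·0.76) = 0.84
  Scale E (disc): 0.69 / √(0.77·0.76) = 0.90
  Scale C (disc): 0.13 / √(0.65·0.76) = 0.18
  Scale B (conv): 0.53 / √(0.64·0.76) = 0.76
  Scale A (conv): 0.76 / √(0.89·0.76) = 0.92
Smallest convergent = 0.76. Discriminant values: 0.46, 0.84, 0.90, 0.18; count ≥ 0.76 → 2.

2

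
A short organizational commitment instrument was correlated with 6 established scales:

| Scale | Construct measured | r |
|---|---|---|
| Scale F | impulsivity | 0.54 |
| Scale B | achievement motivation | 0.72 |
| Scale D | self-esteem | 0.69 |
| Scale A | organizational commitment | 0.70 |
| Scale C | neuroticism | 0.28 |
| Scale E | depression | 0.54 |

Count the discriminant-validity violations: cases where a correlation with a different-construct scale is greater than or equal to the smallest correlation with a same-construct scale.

Convergent (same construct = organizational commitment): Scale A.
Smallest convergent = 0.70. Discriminant values: 0.54, 0.72, 0.69, 0.28, 0.54; count ≥ 0.70 → 1.

1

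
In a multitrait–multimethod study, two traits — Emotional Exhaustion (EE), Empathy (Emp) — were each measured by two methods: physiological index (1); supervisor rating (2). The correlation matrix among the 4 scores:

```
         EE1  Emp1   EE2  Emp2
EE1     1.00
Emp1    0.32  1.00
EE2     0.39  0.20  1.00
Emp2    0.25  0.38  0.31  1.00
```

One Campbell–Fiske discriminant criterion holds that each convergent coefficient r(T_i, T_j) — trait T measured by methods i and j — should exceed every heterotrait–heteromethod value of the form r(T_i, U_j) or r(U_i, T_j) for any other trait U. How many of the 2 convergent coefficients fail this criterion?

0

Each convergent coefficient versus the relevant comparison correlations:
EE (methods 1·2): 0.39 vs {0.25, 0.20} → pass.
Emp (methods 1·2): 0.38 vs {0.20, 0.25} → pass.
0 of 2 fail.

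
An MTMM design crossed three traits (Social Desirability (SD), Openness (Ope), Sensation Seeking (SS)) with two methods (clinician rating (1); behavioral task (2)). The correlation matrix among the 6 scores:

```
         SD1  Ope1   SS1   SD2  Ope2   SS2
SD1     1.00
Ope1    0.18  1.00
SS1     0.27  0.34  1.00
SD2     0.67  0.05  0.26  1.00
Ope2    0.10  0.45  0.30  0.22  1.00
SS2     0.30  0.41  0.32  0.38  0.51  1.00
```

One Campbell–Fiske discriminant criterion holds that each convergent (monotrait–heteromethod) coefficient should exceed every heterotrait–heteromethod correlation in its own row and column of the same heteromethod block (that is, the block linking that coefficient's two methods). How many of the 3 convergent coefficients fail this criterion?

1

Each convergent coefficient versus the relevant comparison correlations:
SD (methods 1·2): 0.67 vs {0.10, 0.05, 0.30, 0.26} → pass.
Ope (methods 1·2): 0.45 vs {0.05, 0.10, 0.41, 0.30} → pass.
SS (methods 1·2): 0.32 vs {0.26, 0.30, 0.30, 0.41} → fail.
1 of 3 fail.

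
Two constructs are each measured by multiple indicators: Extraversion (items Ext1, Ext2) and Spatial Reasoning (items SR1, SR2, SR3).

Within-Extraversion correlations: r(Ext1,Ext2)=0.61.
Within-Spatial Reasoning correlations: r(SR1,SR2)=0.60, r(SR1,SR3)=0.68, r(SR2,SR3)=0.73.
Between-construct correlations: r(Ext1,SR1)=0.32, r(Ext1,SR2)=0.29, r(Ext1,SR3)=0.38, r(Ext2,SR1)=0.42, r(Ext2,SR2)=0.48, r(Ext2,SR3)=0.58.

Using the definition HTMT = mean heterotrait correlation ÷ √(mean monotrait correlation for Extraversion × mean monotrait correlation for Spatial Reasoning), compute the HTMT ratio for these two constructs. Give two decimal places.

0.64

Between-construct mean = 2.47/6 = 0.4117.
Mean within-Ext = 0.61/1 = 0.6100; mean within-SR = 2.01/3 = 0.6700.
Geometric mean = √(0.6100 × 0.6700) = 0.6393.
HTMT = 0.4117 / 0.6393 = 0.64.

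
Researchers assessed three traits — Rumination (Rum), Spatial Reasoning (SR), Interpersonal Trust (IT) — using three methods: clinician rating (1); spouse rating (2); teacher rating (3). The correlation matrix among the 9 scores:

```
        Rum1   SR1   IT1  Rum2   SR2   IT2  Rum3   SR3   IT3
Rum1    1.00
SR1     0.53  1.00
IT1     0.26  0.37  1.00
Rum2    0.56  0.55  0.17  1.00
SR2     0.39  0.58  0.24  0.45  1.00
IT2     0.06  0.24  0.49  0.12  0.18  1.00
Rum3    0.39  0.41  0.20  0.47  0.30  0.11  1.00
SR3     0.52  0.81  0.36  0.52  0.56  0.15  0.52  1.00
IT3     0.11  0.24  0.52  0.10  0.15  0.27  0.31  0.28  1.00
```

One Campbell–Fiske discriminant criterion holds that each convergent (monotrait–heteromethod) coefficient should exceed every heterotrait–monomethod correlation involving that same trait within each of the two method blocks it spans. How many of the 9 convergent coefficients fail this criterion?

3

Each convergent coefficient versus the relevant comparison correlations:
Rum (methods 1·2): 0.56 vs {0.53, 0.45, 0.26, 0.12} → pass.
Rum (methods 1·3): 0.39 vs {0.53, 0.52, 0.26, 0.31} → fail.
Rum (methods 2·3): 0.47 vs {0.45, 0.52, 0.12, 0.31} → fail.
SR (methods 1·2): 0.58 vs {0.53, 0.45, 0.37, 0.18} → pass.
SR (methods 1·3): 0.81 vs {0.53, 0.52, 0.37, 0.28} → pass.
SR (methods 2·3): 0.56 vs {0.45, 0.52, 0.18, 0.28} → pass.
IT (methods 1·2): 0.49 vs {0.26, 0.12, 0.37, 0.18} → pass.
IT (methods 1·3): 0.52 vs {0.26, 0.31, 0.37, 0.28} → pass.
IT (methods 2·3): 0.27 vs {0.12, 0.31, 0.18, 0.28} → fail.
3 of 9 fail.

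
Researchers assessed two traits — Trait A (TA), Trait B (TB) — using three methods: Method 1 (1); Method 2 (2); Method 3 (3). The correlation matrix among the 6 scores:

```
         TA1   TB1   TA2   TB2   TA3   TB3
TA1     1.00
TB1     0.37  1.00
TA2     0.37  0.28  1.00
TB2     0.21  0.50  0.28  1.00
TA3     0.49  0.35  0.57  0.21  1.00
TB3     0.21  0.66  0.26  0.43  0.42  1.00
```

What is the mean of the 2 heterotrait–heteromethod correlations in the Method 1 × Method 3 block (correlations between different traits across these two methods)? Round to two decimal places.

0.28

HTHM values (method 1 × method 3): 0.21, 0.35; mean = 0.56/2 = 0.28.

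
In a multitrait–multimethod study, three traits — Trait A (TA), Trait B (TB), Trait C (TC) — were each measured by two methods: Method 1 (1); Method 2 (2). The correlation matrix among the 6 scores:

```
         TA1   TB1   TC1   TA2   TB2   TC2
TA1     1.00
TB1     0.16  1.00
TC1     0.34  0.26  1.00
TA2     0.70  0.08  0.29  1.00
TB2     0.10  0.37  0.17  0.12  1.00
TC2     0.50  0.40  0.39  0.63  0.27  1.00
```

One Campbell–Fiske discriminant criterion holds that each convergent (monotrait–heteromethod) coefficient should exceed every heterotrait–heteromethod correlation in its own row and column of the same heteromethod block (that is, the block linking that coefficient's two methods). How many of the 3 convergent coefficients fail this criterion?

Convergent coefficients and their comparison sets:
TA (methods 1·2): 0.70 vs {0.10, 0.08, 0.50, 0.29} → pass.
TB (methods 1·2): 0.37 vs {0.08, 0.10, 0.40, 0.17} → fail.
TC (methods 1·2): 0.39 vs {0.29, 0.50, 0.17, 0.40} → fail.
2 of 3 fail.

2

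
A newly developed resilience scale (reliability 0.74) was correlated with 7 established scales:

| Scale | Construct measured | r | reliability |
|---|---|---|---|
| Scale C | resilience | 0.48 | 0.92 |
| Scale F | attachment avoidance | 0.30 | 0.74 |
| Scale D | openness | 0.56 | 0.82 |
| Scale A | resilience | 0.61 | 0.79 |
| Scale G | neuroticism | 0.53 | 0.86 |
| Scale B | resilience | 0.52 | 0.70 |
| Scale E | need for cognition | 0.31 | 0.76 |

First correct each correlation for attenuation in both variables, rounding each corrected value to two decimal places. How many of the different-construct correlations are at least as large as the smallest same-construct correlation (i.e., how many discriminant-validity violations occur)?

Disattenuated r (r / √(r_scale · r_new)):
  Scale C (conv): 0.48 / √(0.92·0.74) = 0.58
  Scale F (disc): 0.30 / √(0.74·0.74) = 0.41
  Scale D (disc): 0.56 / √(0.82·0.74) = 0.72
  Scale A (conv): 0.61 / √(0.79·0.74) = 0.80
  Scale G (disc): 0.53 / √(0.86·0.74) = 0.66
  Scale B (conv): 0.52 / √(0.70·0.74) = 0.72
  Scale E (disc): 0.31 / √(0.76·0.74) = 0.41
Smallest convergent = 0.58. Discriminant values: 0.41, 0.72, 0.66, 0.41; count ≥ 0.58 → 2.

2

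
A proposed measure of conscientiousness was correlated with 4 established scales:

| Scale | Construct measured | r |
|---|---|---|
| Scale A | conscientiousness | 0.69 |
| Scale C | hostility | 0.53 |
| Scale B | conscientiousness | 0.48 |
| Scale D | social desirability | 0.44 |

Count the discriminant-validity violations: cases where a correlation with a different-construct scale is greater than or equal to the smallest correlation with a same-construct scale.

Convergent (same construct = conscientiousness): Scale A, Scale B.
Smallest convergent = 0.48. Discriminant values: 0.53, 0.44; count ≥ 0.48 → 1.

1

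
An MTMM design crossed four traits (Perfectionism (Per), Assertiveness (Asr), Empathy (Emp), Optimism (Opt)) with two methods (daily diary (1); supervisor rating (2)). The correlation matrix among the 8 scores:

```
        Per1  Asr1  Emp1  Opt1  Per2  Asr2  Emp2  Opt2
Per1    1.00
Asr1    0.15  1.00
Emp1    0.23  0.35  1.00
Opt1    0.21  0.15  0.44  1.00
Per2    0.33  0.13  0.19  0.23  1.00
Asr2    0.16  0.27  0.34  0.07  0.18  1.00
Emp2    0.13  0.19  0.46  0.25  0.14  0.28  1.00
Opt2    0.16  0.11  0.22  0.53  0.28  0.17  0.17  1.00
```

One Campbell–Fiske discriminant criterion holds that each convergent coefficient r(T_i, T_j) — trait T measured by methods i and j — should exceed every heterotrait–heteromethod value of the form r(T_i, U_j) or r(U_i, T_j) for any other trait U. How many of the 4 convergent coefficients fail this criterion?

1

Checking each validity diagonal entry against its comparison values:
Per (methods 1·2): 0.33 vs {0.16, 0.13, 0.13, 0.19, 0.16, 0.23} → pass.
Asr (methods 1·2): 0.27 vs {0.13, 0.16, 0.19, 0.34, 0.11, 0.07} → fail.
Emp (methods 1·2): 0.46 vs {0.19, 0.13, 0.34, 0.19, 0.22, 0.25} → pass.
Opt (methods 1·2): 0.53 vs {0.23, 0.16, 0.07, 0.11, 0.25, 0.22} → pass.
1 of 4 fail.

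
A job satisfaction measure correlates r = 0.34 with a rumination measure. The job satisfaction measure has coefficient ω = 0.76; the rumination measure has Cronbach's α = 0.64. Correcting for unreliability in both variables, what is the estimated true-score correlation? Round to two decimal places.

0.49

r_true = r_obs / √(r_xx · r_yy) = 0.34 / √(0.76 × 0.64) = 0.34 / √0.4864 = 0.34 / 0.6974 ≈ 0.49.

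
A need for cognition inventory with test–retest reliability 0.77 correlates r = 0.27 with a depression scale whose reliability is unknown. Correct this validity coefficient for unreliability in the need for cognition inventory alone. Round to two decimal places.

Single correction: r_c = r_obs / √r_xx = 0.27 / √0.77 = 0.27 / 0.8775 ≈ 0.31.

0.31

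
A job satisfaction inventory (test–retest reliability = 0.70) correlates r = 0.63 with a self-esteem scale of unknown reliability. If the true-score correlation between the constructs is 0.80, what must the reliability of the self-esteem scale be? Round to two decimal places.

r_true = r_obs / √(r_xx · r_yy) ⇒ 0.80 = 0.63 / √(0.70 · r_yy).
√(0.70 · r_yy) = 0.63 / 0.80 = 0.7875; 0.70 · r_yy = 0.6202; r_yy = 0.6202 / 0.70 ≈ 0.89.

0.89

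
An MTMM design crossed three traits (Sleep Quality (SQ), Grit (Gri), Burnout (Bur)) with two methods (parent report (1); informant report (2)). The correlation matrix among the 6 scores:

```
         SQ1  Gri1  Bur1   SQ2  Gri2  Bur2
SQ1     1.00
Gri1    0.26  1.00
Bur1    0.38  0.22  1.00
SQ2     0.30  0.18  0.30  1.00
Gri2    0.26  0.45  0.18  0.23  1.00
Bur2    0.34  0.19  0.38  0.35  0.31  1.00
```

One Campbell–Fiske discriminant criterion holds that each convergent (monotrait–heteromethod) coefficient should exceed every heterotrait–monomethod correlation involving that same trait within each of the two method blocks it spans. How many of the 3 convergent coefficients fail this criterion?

Checking each validity diagonal entry against its comparison values:
SQ (methods 1·2): 0.30 vs {0.26, 0.23, 0.38, 0.35} → fail.
Gri (methods 1·2): 0.45 vs {0.26, 0.23, 0.22, 0.31} → pass.
Bur (methods 1·2): 0.38 vs {0.38, 0.35, 0.22, 0.31} → fail.
2 of 3 fail.

2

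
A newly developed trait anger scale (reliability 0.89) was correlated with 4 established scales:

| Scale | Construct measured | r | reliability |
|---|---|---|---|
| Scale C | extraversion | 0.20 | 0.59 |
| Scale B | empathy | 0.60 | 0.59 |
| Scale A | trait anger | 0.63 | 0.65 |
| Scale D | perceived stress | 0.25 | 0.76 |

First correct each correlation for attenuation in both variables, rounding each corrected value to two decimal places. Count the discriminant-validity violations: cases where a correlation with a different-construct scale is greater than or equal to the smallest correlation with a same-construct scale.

Disattenuated r (r / √(r_scale · r_new)):
  Scale C (disc): 0.20 / √(0.59·0.89) = 0.28
  Scale B (disc): 0.60 / √(0.59·0.89) = 0.83
  Scale A (conv): 0.63 / √(0.65·0.89) = 0.83
  Scale D (disc): 0.25 / √(0.76·0.89) = 0.30
Smallest convergent = 0.83. Discriminant values: 0.28, 0.83, 0.30; count ≥ 0.83 → 1.

1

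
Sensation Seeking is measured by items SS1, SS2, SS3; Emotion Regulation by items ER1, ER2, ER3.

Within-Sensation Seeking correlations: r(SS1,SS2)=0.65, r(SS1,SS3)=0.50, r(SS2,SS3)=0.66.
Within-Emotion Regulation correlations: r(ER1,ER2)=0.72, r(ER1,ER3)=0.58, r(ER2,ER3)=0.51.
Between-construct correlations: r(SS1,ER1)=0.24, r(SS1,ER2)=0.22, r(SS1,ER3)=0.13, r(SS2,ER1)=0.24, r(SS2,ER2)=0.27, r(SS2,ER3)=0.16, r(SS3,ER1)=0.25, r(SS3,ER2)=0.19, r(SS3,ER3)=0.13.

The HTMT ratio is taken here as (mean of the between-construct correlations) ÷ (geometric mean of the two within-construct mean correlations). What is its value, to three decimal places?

0.337

Mean between = 1.83/9 = 0.2033.
Mean within-SS = 1.81/3 = 0.6033; mean within-ER = 1.81/3 = 0.6033.
Geometric mean = √(0.6033 × 0.6033) = 0.6033.
HTMT = 0.2033 / 0.6033 = 0.337.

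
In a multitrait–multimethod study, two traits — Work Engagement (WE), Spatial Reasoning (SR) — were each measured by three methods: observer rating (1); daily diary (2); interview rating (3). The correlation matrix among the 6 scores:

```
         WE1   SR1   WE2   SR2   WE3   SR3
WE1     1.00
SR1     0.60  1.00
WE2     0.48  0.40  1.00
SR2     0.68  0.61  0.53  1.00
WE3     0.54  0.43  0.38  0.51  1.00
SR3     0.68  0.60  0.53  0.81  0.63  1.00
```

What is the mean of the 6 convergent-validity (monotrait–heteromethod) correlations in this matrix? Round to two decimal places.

Convergent values: 0.48, 0.54, 0.38, 0.61, 0.60, 0.81; mean = 3.42/6 = 0.57.

0.57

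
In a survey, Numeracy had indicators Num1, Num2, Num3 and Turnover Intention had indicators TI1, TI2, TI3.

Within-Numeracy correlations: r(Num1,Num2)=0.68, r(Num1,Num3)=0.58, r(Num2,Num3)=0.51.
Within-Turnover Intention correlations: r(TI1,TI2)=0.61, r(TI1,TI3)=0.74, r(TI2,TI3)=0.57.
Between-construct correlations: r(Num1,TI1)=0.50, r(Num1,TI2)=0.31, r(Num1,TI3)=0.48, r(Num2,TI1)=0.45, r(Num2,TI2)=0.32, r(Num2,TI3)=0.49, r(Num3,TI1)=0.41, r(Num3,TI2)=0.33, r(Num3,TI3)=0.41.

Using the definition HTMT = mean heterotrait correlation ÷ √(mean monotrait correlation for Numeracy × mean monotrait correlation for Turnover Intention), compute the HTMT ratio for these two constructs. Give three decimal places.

Mean between = 3.70/9 = 0.4111.
Mean within-Num = 1.77/3 = 0.5900; mean within-TI = 1.92/3 = 0.6400.
Geometric mean = √(0.5900 × 0.6400) = 0.6145.
HTMT = 0.4111 / 0.6145 = 0.669.

0.669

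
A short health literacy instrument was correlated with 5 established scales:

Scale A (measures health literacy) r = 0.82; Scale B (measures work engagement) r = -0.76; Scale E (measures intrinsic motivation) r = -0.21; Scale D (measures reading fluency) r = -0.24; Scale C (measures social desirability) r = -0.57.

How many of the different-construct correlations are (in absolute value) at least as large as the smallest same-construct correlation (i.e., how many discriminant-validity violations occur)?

0

Convergent (same construct = health literacy): Scale A.
Smallest convergent = 0.82. Discriminant |r|: 0.76, 0.21, 0.24, 0.57; count ≥ 0.82 → 0.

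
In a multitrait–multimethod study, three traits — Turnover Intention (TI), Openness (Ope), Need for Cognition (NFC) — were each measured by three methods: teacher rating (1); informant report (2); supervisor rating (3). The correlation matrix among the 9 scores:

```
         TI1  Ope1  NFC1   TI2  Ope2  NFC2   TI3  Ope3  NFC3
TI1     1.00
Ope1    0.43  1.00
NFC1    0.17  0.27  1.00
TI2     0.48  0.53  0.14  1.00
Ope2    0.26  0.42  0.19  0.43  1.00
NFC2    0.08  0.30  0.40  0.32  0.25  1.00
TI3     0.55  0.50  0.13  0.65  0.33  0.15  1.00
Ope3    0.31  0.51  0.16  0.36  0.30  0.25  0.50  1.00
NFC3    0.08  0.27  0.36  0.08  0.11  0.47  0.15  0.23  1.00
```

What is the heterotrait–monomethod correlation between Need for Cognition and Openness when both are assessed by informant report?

0.25

Different traits, same method: r(NFC2, Ope2) = 0.25.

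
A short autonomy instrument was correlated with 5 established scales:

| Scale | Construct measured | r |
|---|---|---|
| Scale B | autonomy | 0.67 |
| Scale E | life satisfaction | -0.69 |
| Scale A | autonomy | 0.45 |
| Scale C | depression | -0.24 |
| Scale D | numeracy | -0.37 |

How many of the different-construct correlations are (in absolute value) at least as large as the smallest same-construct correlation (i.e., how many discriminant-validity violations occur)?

1

Convergent (same construct = autonomy): Scale B, Scale A.
Smallest convergent = 0.45. Discriminant |r|: 0.69, 0.24, 0.37; count ≥ 0.45 → 1.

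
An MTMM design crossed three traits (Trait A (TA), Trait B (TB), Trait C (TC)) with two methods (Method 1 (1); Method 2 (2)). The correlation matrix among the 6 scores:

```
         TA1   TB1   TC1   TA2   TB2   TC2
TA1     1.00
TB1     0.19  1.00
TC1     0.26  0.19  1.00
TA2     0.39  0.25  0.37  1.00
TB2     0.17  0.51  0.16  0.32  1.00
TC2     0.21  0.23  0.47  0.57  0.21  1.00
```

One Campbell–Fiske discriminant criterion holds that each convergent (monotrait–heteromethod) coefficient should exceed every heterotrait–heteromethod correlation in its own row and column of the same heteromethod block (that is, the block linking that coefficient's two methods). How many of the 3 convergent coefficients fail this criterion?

0

Convergent coefficients and their comparison sets:
TA (methods 1·2): 0.39 vs {0.17, 0.25, 0.21, 0.37} → pass.
TB (methods 1·2): 0.51 vs {0.25, 0.17, 0.23, 0.16} → pass.
TC (methods 1·2): 0.47 vs {0.37, 0.21, 0.16, 0.23} → pass.
0 of 3 fail.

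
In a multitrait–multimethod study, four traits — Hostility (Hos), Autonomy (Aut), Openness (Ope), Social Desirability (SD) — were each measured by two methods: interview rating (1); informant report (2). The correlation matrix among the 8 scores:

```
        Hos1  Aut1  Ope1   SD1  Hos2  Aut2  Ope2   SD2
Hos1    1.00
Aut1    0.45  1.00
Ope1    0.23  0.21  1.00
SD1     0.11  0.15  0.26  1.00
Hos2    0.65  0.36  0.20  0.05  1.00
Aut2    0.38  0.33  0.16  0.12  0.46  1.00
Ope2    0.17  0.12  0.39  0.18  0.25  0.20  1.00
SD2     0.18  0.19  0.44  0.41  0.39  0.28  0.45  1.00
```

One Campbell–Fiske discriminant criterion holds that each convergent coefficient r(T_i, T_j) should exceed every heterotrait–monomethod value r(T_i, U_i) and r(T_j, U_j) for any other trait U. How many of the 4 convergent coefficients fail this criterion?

3

Each convergent coefficient versus the relevant comparison correlations:
Hos (methods 1·2): 0.65 vs {0.45, 0.46, 0.23, 0.25, 0.11, 0.39} → pass.
Aut (methods 1·2): 0.33 vs {0.45, 0.46, 0.21, 0.20, 0.15, 0.28} → fail.
Ope (methods 1·2): 0.39 vs {0.23, 0.25, 0.21, 0.20, 0.26, 0.45} → fail.
SD (methods 1·2): 0.41 vs {0.11, 0.39, 0.15, 0.28, 0.26, 0.45} → fail.
3 of 4 fail.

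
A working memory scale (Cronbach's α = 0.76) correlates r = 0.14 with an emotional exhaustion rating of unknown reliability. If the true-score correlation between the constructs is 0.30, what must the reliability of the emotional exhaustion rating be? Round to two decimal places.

r_true = r_obs / √(r_xx · r_yy) ⇒ 0.30 = 0.14 / √(0.76 · r_yy).
√(0.76 · r_yy) = 0.14 / 0.30 = 0.4667; 0.76 · r_yy = 0.2178; r_yy = 0.2178 / 0.76 ≈ 0.29.

0.29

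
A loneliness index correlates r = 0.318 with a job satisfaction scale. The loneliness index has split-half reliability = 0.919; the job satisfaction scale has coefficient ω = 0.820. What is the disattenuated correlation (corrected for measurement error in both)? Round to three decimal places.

0.366

r_true = r_obs / √(r_xx · r_yy) = 0.318 / √(0.919 × 0.820) = 0.318 / √0.753580 = 0.318 / 0.8681 ≈ 0.366.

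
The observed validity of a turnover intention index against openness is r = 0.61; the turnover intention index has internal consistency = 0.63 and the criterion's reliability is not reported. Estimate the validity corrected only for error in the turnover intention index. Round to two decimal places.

0.77

Single correction: r_c = r_obs / √r_xx = 0.61 / √0.63 = 0.61 / 0.7937 ≈ 0.77.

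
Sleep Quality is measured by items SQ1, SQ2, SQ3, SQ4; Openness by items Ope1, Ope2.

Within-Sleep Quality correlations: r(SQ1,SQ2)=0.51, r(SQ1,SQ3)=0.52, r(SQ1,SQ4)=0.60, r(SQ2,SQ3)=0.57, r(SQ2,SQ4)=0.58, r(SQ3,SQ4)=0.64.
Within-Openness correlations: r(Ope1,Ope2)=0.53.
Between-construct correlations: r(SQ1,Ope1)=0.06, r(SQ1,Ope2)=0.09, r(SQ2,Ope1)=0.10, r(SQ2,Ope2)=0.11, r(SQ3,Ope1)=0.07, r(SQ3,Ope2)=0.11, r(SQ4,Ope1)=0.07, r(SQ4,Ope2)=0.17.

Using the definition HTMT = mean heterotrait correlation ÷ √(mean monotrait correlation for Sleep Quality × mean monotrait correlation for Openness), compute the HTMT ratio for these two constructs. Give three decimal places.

0.177

Mean between = 0.78/8 = 0.0975.
Mean within-SQ = 3.42/6 = 0.5700; mean within-Ope = 0.53/1 = 0.5300.
Geometric mean = √(0.5700 × 0.5300) = 0.5496.
HTMT = 0.0975 / 0.5496 = 0.177.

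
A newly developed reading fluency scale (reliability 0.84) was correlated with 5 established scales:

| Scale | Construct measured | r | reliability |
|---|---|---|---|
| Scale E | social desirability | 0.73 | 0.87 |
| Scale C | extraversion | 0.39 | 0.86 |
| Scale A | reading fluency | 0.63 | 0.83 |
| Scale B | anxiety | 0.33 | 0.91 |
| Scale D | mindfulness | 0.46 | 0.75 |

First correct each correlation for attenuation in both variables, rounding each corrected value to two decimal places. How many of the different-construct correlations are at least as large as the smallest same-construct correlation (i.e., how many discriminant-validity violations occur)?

Disattenuated r (r / √(r_scale · r_new)):
  Scale E (disc): 0.73 / √(0.87·0.84) = 0.85
  Scale C (disc): 0.39 / √(0.86·0.84) = 0.46
  Scale A (conv): 0.63 / √(0.83·0.84) = 0.75
  Scale B (disc): 0.33 / √(0.91·0.84) = 0.38
  Scale D (disc): 0.46 / √(0.75·0.84) = 0.58
Smallest convergent = 0.75. Discriminant values: 0.85, 0.46, 0.38, 0.58; count ≥ 0.75 → 1.

1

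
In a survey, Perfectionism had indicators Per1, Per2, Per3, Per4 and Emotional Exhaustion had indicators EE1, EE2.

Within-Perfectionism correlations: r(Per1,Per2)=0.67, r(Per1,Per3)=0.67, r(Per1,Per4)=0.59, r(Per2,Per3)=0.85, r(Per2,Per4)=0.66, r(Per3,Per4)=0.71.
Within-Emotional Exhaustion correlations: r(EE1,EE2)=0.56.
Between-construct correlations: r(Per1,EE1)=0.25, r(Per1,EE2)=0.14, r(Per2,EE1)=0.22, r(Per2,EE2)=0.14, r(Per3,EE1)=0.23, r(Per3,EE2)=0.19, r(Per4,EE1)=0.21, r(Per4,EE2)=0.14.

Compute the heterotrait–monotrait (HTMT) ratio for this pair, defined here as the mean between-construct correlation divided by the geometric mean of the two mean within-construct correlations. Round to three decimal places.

Mean between = 1.52/8 = 0.1900.
Mean within-Per = 4.15/6 = 0.6917; mean within-EE = 0.56/1 = 0.5600.
Geometric mean = √(0.6917 × 0.5600) = 0.6224.
HTMT = 0.1900 / 0.6224 = 0.305.

0.305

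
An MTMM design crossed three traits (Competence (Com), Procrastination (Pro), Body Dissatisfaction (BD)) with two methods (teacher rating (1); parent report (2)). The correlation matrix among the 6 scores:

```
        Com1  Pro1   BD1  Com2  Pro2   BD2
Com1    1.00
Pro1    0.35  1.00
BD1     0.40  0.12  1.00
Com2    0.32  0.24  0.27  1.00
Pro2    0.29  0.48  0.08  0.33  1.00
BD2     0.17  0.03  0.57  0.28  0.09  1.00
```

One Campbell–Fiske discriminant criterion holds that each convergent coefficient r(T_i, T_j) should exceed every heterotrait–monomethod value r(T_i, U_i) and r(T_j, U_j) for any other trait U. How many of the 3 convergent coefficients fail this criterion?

Each convergent coefficient versus the relevant comparison correlations:
Com (methods 1·2): 0.32 vs {0.35, 0.33, 0.40, 0.28} → fail.
Pro (methods 1·2): 0.48 vs {0.35, 0.33, 0.12, 0.09} → pass.
BD (methods 1·2): 0.57 vs {0.40, 0.28, 0.12, 0.09} → pass.
1 of 3 fail.

1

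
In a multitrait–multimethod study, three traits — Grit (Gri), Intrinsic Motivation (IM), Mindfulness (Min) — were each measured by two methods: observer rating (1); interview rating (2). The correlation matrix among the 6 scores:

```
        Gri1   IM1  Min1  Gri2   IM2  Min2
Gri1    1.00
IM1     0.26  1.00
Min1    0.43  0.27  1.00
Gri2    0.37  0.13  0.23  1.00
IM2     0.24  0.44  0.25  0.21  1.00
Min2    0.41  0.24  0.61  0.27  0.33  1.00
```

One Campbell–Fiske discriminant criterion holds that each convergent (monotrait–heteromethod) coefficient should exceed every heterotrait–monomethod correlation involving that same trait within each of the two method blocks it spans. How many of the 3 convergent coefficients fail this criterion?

1

Each convergent coefficient versus the relevant comparison correlations:
Gri (methods 1·2): 0.37 vs {0.26, 0.21, 0.43, 0.27} → fail.
IM (methods 1·2): 0.44 vs {0.26, 0.21, 0.27, 0.33} → pass.
Min (methods 1·2): 0.61 vs {0.43, 0.27, 0.27, 0.33} → pass.
1 of 3 fail.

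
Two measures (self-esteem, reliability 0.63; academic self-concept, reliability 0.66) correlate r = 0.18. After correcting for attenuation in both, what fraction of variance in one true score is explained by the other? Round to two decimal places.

0.08

Disattenuated r = 0.18 / √(0.63 × 0.66) = 0.18 / 0.6448 = 0.2792.
Shared true-score variance = 0.2792² = 0.0780 ≈ 0.08.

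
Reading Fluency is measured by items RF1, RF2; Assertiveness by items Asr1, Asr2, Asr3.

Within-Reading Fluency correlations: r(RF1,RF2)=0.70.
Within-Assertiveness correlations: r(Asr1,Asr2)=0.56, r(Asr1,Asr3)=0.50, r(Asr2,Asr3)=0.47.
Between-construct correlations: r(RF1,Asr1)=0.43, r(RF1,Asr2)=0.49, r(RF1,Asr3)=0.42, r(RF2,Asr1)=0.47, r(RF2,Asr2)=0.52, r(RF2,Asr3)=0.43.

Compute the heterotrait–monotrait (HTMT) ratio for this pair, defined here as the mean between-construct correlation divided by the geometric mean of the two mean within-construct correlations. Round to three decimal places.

Mean heterotrait r = 2.76/6 = 0.4600.
Mean within-RF = 0.70/1 = 0.7000; mean within-Asr = 1.53/3 = 0.5100.
Geometric mean = √(0.7000 × 0.5100) = 0.5975.
HTMT = 0.4600 / 0.5975 = 0.770.

0.770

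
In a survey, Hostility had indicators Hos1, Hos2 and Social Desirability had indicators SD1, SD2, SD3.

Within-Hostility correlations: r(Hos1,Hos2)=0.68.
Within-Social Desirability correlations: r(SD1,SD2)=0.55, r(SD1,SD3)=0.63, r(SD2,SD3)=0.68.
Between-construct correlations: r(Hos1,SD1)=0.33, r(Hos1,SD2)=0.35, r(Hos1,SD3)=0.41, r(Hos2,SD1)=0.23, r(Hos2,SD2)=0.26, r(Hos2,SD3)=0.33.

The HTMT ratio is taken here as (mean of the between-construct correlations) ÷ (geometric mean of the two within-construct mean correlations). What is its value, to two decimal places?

0.49

Mean between = 1.91/6 = 0.3183.
Mean within-Hos = 0.68/1 = 0.6800; mean within-SD = 1.86/3 = 0.6200.
Geometric mean = √(0.6800 × 0.6200) = 0.6493.
HTMT = 0.3183 / 0.6493 = 0.49.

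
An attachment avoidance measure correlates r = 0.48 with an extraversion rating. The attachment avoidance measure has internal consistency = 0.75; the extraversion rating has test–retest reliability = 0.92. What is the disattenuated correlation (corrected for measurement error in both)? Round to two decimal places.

r_true = r_obs / √(r_xx · r_yy) = 0.48 / √(0.75 × 0.92) = 0.48 / √0.6900 = 0.48 / 0.8307 ≈ 0.58.

0.58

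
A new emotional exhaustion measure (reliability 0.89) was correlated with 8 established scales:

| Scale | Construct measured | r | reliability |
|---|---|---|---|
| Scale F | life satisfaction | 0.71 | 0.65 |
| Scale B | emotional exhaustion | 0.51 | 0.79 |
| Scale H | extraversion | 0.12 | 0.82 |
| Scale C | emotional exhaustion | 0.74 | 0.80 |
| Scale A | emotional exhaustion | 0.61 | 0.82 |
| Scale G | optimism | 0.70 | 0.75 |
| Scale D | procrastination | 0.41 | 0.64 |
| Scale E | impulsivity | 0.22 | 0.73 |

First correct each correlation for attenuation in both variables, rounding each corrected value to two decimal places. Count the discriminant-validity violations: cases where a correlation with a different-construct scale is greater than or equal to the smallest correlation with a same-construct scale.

2

Disattenuated r (r / √(r_scale · r_new)):
  Scale F (disc): 0.71 / √(0.65·0.89) = 0.93
  Scale B (conv): 0.51 / √(0.79·0.89) = 0.61
  Scale H (disc): 0.12 / √(0.82·0.89) = 0.14
  Scale C (conv): 0.74 / √(0.80·0.89) = 0.88
  Scale A (conv): 0.61 / √(0.82·0.89) = 0.71
  Scale G (disc): 0.70 / √(0.75·0.89) = 0.86
  Scale D (disc): 0.41 / √(0.64·0.89) = 0.54
  Scale E (disc): 0.22 / √(0.73·0.89) = 0.27
Smallest convergent = 0.61. Discriminant values: 0.93, 0.14, 0.86, 0.54, 0.27; count ≥ 0.61 → 2.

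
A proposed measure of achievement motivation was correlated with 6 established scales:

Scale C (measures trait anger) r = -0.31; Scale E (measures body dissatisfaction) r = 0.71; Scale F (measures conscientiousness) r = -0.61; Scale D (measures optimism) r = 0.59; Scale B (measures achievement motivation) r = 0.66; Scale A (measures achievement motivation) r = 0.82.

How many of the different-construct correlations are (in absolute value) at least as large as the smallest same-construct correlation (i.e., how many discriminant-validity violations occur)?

Convergent (same construct = achievement motivation): Scale B, Scale A.
Smallest convergent = 0.66. Discriminant |r|: 0.31, 0.71, 0.61, 0.59; count ≥ 0.66 → 1.

1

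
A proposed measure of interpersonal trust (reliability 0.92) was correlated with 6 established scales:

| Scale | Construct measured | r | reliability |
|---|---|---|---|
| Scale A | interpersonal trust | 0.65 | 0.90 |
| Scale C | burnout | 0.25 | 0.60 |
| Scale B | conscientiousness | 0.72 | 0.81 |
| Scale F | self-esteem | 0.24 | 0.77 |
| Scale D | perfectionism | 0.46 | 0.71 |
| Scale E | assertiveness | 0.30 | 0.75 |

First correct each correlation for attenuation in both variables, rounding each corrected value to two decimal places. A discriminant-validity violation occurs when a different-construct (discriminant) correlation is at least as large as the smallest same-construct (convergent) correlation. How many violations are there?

Disattenuated r (r / √(r_scale · r_new)):
  Scale A (conv): 0.65 / √(0.90·0.92) = 0.71
  Scale C (disc): 0.25 / √(0.60·0.92) = 0.34
  Scale B (disc): 0.72 / √(0.81·0.92) = 0.83
  Scale F (disc): 0.24 / √(0.77·0.92) = 0.29
  Scale D (disc): 0.46 / √(0.71·0.92) = 0.57
  Scale E (disc): 0.30 / √(0.75·0.92) = 0.36
Smallest convergent = 0.71. Discriminant values: 0.34, 0.83, 0.29, 0.57, 0.36; count ≥ 0.71 → 1.

1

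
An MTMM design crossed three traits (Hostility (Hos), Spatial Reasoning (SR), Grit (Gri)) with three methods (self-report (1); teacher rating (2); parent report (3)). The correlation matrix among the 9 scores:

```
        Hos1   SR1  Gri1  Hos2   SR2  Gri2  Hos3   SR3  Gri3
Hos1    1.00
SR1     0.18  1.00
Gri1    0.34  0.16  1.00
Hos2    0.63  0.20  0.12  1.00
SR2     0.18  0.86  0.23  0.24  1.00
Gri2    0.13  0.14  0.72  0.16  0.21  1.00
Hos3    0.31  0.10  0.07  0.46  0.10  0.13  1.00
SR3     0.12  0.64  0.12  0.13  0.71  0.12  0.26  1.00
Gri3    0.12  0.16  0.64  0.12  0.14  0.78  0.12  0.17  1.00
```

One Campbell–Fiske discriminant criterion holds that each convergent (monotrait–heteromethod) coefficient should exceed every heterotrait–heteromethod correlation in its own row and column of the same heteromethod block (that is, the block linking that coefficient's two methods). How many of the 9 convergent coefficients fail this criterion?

Checking each validity diagonal entry against its comparison values:
Hos (methods 1·2): 0.63 vs {0.18, 0.20, 0.13, 0.12} → pass.
Hos (methods 1·3): 0.31 vs {0.12, 0.10, 0.12, 0.07} → pass.
Hos (methods 2·3): 0.46 vs {0.13, 0.10, 0.12, 0.13} → pass.
SR (methods 1·2): 0.86 vs {0.20, 0.18, 0.14, 0.23} → pass.
SR (methods 1·3): 0.64 vs {0.10, 0.12, 0.16, 0.12} → pass.
SR (methods 2·3): 0.71 vs {0.10, 0.13, 0.14, 0.12} → pass.
Gri (methods 1·2): 0.72 vs {0.12, 0.13, 0.23, 0.14} → pass.
Gri (methods 1·3): 0.64 vs {0.07, 0.12, 0.12, 0.16} → pass.
Gri (methods 2·3): 0.78 vs {0.13, 0.12, 0.12, 0.14} → pass.
0 of 9 fail.

0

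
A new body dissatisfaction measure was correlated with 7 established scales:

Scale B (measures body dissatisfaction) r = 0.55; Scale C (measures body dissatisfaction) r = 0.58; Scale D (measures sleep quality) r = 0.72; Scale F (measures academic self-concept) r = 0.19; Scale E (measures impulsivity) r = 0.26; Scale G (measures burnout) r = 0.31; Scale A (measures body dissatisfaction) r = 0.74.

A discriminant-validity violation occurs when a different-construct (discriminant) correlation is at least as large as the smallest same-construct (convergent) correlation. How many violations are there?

1

Convergent (same construct = body dissatisfaction): Scale B, Scale C, Scale A.
Smallest convergent = 0.55. Discriminant values: 0.72, 0.19, 0.26, 0.31; count ≥ 0.55 → 1.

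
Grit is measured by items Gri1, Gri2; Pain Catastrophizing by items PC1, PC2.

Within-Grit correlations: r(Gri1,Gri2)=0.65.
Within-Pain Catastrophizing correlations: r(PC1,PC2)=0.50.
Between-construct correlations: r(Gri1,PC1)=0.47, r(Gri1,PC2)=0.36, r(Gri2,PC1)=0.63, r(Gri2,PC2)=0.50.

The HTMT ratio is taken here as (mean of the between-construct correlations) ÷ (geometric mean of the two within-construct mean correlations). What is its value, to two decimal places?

0.86

Mean heterotrait r = 1.96/4 = 0.4900.
Mean within-Gri = 0.65/1 = 0.6500; mean within-PC = 0.50/1 = 0.5000.
Geometric mean = √(0.6500 × 0.5000) = 0.5701.
HTMT = 0.4900 / 0.5701 = 0.86.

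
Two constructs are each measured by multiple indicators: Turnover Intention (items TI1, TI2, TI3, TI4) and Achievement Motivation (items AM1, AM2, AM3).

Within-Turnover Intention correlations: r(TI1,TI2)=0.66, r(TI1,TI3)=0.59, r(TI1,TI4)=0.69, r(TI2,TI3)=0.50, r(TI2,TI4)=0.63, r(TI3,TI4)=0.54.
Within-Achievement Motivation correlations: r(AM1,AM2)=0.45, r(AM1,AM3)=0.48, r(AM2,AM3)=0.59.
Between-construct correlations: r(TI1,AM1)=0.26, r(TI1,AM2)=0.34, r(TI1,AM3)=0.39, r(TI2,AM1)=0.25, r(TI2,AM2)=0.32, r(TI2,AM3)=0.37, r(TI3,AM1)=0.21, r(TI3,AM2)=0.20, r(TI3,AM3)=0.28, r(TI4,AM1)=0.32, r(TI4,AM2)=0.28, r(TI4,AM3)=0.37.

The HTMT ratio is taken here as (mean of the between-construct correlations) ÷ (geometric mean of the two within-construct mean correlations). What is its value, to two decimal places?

0.54

Between-construct mean = 3.59/12 = 0.2992.
Mean within-TI = 3.61/6 = 0.6017; mean within-AM = 1.52/3 = 0.5067.
Geometric mean = √(0.6017 × 0.5067) = 0.5522.
HTMT = 0.2992 / 0.5522 = 0.54.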